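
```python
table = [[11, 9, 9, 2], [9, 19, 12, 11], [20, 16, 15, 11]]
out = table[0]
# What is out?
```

table has 3 rows. Row 0 is [11, 9, 9, 2].

[11, 9, 9, 2]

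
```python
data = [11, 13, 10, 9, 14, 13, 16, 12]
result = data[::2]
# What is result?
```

data has length 8. The slice data[::2] selects indices [0, 2, 4, 6] (0->11, 2->10, 4->14, 6->16), giving [11, 10, 14, 16].

[11, 10, 14, 16]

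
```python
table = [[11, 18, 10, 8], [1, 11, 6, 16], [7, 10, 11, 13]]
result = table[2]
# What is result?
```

table has 3 rows. Row 2 is [7, 10, 11, 13].

[7, 10, 11, 13]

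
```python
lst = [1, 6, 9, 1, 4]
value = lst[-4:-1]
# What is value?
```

lst has length 5. The slice lst[-4:-1] selects indices [1, 2, 3] (1->6, 2->9, 3->1), giving [6, 9, 1].

[6, 9, 1]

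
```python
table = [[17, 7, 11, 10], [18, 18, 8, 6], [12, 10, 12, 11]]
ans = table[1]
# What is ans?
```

table has 3 rows. Row 1 is [18, 18, 8, 6].

[18, 18, 8, 6]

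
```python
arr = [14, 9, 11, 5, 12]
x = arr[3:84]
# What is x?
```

arr has length 5. The slice arr[3:84] selects indices [3, 4] (3->5, 4->12), giving [5, 12].

[5, 12]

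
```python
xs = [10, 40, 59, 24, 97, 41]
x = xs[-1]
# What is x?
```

xs has length 6. Negative index -1 maps to positive index 6 + (-1) = 5. xs[5] = 41.

41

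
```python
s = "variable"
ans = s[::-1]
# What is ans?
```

s has length 8. The slice s[::-1] selects indices [7, 6, 5, 4, 3, 2, 1, 0] (7->'e', 6->'l', 5->'b', 4->'a', 3->'i', 2->'r', 1->'a', 0->'v'), giving 'elbairav'.

'elbairav'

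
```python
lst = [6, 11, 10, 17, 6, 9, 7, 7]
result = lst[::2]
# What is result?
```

lst has length 8. The slice lst[::2] selects indices [0, 2, 4, 6] (0->6, 2->10, 4->6, 6->7), giving [6, 10, 6, 7].

[6, 10, 6, 7]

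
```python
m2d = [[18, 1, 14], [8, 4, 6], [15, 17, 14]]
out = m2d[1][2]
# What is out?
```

m2d[1] = [8, 4, 6]. Taking column 2 of that row yields 6.

6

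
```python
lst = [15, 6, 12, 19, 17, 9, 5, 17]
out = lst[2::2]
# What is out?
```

lst has length 8. The slice lst[2::2] selects indices [2, 4, 6] (2->12, 4->17, 6->5), giving [12, 17, 5].

[12, 17, 5]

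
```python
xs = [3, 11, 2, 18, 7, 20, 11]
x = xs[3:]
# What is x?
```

xs has length 7. The slice xs[3:] selects indices [3, 4, 5, 6] (3->18, 4->7, 5->20, 6->11), giving [18, 7, 20, 11].

[18, 7, 20, 11]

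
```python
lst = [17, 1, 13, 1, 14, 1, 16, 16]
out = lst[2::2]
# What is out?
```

lst has length 8. The slice lst[2::2] selects indices [2, 4, 6] (2->13, 4->14, 6->16), giving [13, 14, 16].

[13, 14, 16]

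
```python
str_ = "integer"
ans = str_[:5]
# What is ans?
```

str_ has length 7. The slice str_[:5] selects indices [0, 1, 2, 3, 4] (0->'i', 1->'n', 2->'t', 3->'e', 4->'g'), giving 'integ'.

'integ'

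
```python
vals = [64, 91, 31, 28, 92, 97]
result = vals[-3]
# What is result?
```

vals has length 6. Negative index -3 maps to positive index 6 + (-3) = 3. vals[3] = 28.

28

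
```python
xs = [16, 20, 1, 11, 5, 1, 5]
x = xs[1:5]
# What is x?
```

xs has length 7. The slice xs[1:5] selects indices [1, 2, 3, 4] (1->20, 2->1, 3->11, 4->5), giving [20, 1, 11, 5].

[20, 1, 11, 5]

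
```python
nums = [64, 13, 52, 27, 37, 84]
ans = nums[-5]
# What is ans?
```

nums has length 6. Negative index -5 maps to positive index 6 + (-5) = 1. nums[1] = 13.

13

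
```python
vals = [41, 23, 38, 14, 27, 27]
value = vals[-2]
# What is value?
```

vals has length 6. Negative index -2 maps to positive index 6 + (-2) = 4. vals[4] = 27.

27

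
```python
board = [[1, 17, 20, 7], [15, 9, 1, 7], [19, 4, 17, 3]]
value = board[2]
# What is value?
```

board has 3 rows. Row 2 is [19, 4, 17, 3].

[19, 4, 17, 3]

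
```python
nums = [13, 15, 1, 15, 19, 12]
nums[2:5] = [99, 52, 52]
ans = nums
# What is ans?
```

nums starts as [13, 15, 1, 15, 19, 12] (length 6). The slice nums[2:5] covers indices [2, 3, 4] with values [1, 15, 19]. Replacing that slice with [99, 52, 52] (same length) produces [13, 15, 99, 52, 52, 12].

[13, 15, 99, 52, 52, 12]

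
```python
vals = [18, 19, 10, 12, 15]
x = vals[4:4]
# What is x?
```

vals has length 5. The slice vals[4:4] resolves to an empty index range, so the result is [].

[]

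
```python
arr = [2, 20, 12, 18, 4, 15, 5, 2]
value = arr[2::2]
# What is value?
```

arr has length 8. The slice arr[2::2] selects indices [2, 4, 6] (2->12, 4->4, 6->5), giving [12, 4, 5].

[12, 4, 5]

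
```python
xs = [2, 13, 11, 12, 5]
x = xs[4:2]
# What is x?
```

xs has length 5. The slice xs[4:2] resolves to an empty index range, so the result is [].

[]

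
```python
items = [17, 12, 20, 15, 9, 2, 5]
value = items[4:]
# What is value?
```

items has length 7. The slice items[4:] selects indices [4, 5, 6] (4->9, 5->2, 6->5), giving [9, 2, 5].

[9, 2, 5]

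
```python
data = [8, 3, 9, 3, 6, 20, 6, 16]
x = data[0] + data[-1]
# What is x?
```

data has length 8. data[0] = 8.
data has length 8. Negative index -1 maps to positive index 8 + (-1) = 7. data[7] = 16.
Sum: 8 + 16 = 24.

24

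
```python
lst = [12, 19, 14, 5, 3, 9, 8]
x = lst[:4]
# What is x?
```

lst has length 7. The slice lst[:4] selects indices [0, 1, 2, 3] (0->12, 1->19, 2->14, 3->5), giving [12, 19, 14, 5].

[12, 19, 14, 5]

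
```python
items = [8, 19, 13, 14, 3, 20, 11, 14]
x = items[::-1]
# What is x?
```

items has length 8. The slice items[::-1] selects indices [7, 6, 5, 4, 3, 2, 1, 0] (7->14, 6->11, 5->20, 4->3, 3->14, 2->13, 1->19, 0->8), giving [14, 11, 20, 3, 14, 13, 19, 8].

[14, 11, 20, 3, 14, 13, 19, 8]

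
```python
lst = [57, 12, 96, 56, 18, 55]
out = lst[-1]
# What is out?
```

lst has length 6. Negative index -1 maps to positive index 6 + (-1) = 5. lst[5] = 55.

55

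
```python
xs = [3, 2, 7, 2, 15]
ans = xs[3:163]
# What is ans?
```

xs has length 5. The slice xs[3:163] selects indices [3, 4] (3->2, 4->15), giving [2, 15].

[2, 15]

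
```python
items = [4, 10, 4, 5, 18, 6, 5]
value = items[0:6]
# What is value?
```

items has length 7. The slice items[0:6] selects indices [0, 1, 2, 3, 4, 5] (0->4, 1->10, 2->4, 3->5, 4->18, 5->6), giving [4, 10, 4, 5, 18, 6].

[4, 10, 4, 5, 18, 6]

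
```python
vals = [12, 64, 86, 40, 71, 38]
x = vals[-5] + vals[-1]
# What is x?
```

vals has length 6. Negative index -5 maps to positive index 6 + (-5) = 1. vals[1] = 64.
vals has length 6. Negative index -1 maps to positive index 6 + (-1) = 5. vals[5] = 38.
Sum: 64 + 38 = 102.

102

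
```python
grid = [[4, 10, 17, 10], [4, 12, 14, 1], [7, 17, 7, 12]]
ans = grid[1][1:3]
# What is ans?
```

grid[1] = [4, 12, 14, 1]. grid[1] has length 4. The slice grid[1][1:3] selects indices [1, 2] (1->12, 2->14), giving [12, 14].

[12, 14]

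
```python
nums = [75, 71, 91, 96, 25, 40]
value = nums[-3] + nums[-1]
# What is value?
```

nums has length 6. Negative index -3 maps to positive index 6 + (-3) = 3. nums[3] = 96.
nums has length 6. Negative index -1 maps to positive index 6 + (-1) = 5. nums[5] = 40.
Sum: 96 + 40 = 136.

136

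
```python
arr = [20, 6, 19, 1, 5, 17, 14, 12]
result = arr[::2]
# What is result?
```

arr has length 8. The slice arr[::2] selects indices [0, 2, 4, 6] (0->20, 2->19, 4->5, 6->14), giving [20, 19, 5, 14].

[20, 19, 5, 14]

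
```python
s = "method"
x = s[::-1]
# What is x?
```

s has length 6. The slice s[::-1] selects indices [5, 4, 3, 2, 1, 0] (5->'d', 4->'o', 3->'h', 2->'t', 1->'e', 0->'m'), giving 'dohtem'.

'dohtem'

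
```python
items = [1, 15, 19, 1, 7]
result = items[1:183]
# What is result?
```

items has length 5. The slice items[1:183] selects indices [1, 2, 3, 4] (1->15, 2->19, 3->1, 4->7), giving [15, 19, 1, 7].

[15, 19, 1, 7]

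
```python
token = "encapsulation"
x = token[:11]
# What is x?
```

token has length 13. The slice token[:11] selects indices [0, 1, 2, 3, 4, 5, 6, 7, 8, 9, 10] (0->'e', 1->'n', 2->'c', 3->'a', 4->'p', 5->'s', 6->'u', 7->'l', 8->'a', 9->'t', 10->'i'), giving 'encapsulati'.

'encapsulati'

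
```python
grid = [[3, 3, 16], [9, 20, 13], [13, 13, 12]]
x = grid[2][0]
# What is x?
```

grid[2] = [13, 13, 12]. Taking column 0 of that row yields 13.

13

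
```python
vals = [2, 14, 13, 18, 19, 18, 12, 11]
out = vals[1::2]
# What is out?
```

vals has length 8. The slice vals[1::2] selects indices [1, 3, 5, 7] (1->14, 3->18, 5->18, 7->11), giving [14, 18, 18, 11].

[14, 18, 18, 11]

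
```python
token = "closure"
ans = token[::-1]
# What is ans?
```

token has length 7. The slice token[::-1] selects indices [6, 5, 4, 3, 2, 1, 0] (6->'e', 5->'r', 4->'u', 3->'s', 2->'o', 1->'l', 0->'c'), giving 'erusolc'.

'erusolc'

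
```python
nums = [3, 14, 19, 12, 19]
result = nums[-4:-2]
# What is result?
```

nums has length 5. The slice nums[-4:-2] selects indices [1, 2] (1->14, 2->19), giving [14, 19].

[14, 19]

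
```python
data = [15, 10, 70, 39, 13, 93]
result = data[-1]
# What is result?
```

data has length 6. Negative index -1 maps to positive index 6 + (-1) = 5. data[5] = 93.

93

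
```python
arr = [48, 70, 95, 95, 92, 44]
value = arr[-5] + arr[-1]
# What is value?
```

arr has length 6. Negative index -5 maps to positive index 6 + (-5) = 1. arr[1] = 70.
arr has length 6. Negative index -1 maps to positive index 6 + (-1) = 5. arr[5] = 44.
Sum: 70 + 44 = 114.

114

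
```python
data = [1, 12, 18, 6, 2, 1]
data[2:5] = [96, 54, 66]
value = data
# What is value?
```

data starts as [1, 12, 18, 6, 2, 1] (length 6). The slice data[2:5] covers indices [2, 3, 4] with values [18, 6, 2]. Replacing that slice with [96, 54, 66] (same length) produces [1, 12, 96, 54, 66, 1].

[1, 12, 96, 54, 66, 1]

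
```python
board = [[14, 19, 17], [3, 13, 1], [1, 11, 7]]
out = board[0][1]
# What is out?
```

board[0] = [14, 19, 17]. Taking column 1 of that row yields 19.

19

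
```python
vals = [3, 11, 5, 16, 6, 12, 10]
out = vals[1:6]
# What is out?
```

vals has length 7. The slice vals[1:6] selects indices [1, 2, 3, 4, 5] (1->11, 2->5, 3->16, 4->6, 5->12), giving [11, 5, 16, 6, 12].

[11, 5, 16, 6, 12]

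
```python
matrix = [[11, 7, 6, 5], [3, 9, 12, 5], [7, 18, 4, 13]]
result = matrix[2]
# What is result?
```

matrix has 3 rows. Row 2 is [7, 18, 4, 13].

[7, 18, 4, 13]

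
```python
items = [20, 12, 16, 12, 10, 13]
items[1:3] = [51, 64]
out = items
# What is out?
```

items starts as [20, 12, 16, 12, 10, 13] (length 6). The slice items[1:3] covers indices [1, 2] with values [12, 16]. Replacing that slice with [51, 64] (same length) produces [20, 51, 64, 12, 10, 13].

[20, 51, 64, 12, 10, 13]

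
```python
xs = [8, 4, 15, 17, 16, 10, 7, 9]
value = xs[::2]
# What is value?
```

xs has length 8. The slice xs[::2] selects indices [0, 2, 4, 6] (0->8, 2->15, 4->16, 6->7), giving [8, 15, 16, 7].

[8, 15, 16, 7]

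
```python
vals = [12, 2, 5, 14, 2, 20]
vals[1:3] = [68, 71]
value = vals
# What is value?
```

vals starts as [12, 2, 5, 14, 2, 20] (length 6). The slice vals[1:3] covers indices [1, 2] with values [2, 5]. Replacing that slice with [68, 71] (same length) produces [12, 68, 71, 14, 2, 20].

[12, 68, 71, 14, 2, 20]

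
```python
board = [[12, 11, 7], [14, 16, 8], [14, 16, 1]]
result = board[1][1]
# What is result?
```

board[1] = [14, 16, 8]. Taking column 1 of that row yields 16.

16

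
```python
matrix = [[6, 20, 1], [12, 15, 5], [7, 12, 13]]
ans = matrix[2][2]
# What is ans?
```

matrix[2] = [7, 12, 13]. Taking column 2 of that row yields 13.

13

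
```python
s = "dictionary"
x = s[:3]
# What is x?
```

s has length 10. The slice s[:3] selects indices [0, 1, 2] (0->'d', 1->'i', 2->'c'), giving 'dic'.

'dic'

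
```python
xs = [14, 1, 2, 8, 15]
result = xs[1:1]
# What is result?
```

xs has length 5. The slice xs[1:1] resolves to an empty index range, so the result is [].

[]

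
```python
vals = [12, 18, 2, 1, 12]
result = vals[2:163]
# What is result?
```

vals has length 5. The slice vals[2:163] selects indices [2, 3, 4] (2->2, 3->1, 4->12), giving [2, 1, 12].

[2, 1, 12]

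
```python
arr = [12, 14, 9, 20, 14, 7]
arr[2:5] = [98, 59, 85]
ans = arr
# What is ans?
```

arr starts as [12, 14, 9, 20, 14, 7] (length 6). The slice arr[2:5] covers indices [2, 3, 4] with values [9, 20, 14]. Replacing that slice with [98, 59, 85] (same length) produces [12, 14, 98, 59, 85, 7].

[12, 14, 98, 59, 85, 7]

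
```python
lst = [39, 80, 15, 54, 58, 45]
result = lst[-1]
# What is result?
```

lst has length 6. Negative index -1 maps to positive index 6 + (-1) = 5. lst[5] = 45.

45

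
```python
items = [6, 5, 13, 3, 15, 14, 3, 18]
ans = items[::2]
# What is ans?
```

items has length 8. The slice items[::2] selects indices [0, 2, 4, 6] (0->6, 2->13, 4->15, 6->3), giving [6, 13, 15, 3].

[6, 13, 15, 3]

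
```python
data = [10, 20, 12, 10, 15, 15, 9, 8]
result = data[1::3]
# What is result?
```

data has length 8. The slice data[1::3] selects indices [1, 4, 7] (1->20, 4->15, 7->8), giving [20, 15, 8].

[20, 15, 8]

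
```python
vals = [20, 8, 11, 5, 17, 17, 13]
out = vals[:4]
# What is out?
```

vals has length 7. The slice vals[:4] selects indices [0, 1, 2, 3] (0->20, 1->8, 2->11, 3->5), giving [20, 8, 11, 5].

[20, 8, 11, 5]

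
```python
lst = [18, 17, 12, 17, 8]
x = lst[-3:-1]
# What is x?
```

lst has length 5. The slice lst[-3:-1] selects indices [2, 3] (2->12, 3->17), giving [12, 17].

[12, 17]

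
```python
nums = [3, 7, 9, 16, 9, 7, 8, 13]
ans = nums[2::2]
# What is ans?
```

nums has length 8. The slice nums[2::2] selects indices [2, 4, 6] (2->9, 4->9, 6->8), giving [9, 9, 8].

[9, 9, 8]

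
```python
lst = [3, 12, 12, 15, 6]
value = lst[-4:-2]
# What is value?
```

lst has length 5. The slice lst[-4:-2] selects indices [1, 2] (1->12, 2->12), giving [12, 12].

[12, 12]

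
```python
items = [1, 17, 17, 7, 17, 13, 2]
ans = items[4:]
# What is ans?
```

items has length 7. The slice items[4:] selects indices [4, 5, 6] (4->17, 5->13, 6->2), giving [17, 13, 2].

[17, 13, 2]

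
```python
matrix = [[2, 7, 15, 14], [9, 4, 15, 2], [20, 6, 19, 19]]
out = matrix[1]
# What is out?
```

matrix has 3 rows. Row 1 is [9, 4, 15, 2].

[9, 4, 15, 2]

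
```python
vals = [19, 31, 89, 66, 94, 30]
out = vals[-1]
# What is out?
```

vals has length 6. Negative index -1 maps to positive index 6 + (-1) = 5. vals[5] = 30.

30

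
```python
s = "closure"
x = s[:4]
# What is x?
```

s has length 7. The slice s[:4] selects indices [0, 1, 2, 3] (0->'c', 1->'l', 2->'o', 3->'s'), giving 'clos'.

'clos'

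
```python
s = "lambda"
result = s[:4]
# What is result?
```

s has length 6. The slice s[:4] selects indices [0, 1, 2, 3] (0->'l', 1->'a', 2->'m', 3->'b'), giving 'lamb'.

'lamb'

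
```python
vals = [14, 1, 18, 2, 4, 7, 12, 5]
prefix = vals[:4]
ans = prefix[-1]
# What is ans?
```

vals has length 8. The slice vals[:4] selects indices [0, 1, 2, 3] (0->14, 1->1, 2->18, 3->2), giving [14, 1, 18, 2]. So prefix = [14, 1, 18, 2]. Then prefix[-1] = 2.

2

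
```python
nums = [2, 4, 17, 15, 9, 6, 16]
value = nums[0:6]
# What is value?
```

nums has length 7. The slice nums[0:6] selects indices [0, 1, 2, 3, 4, 5] (0->2, 1->4, 2->17, 3->15, 4->9, 5->6), giving [2, 4, 17, 15, 9, 6].

[2, 4, 17, 15, 9, 6]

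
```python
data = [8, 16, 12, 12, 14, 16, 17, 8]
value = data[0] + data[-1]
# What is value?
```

data has length 8. data[0] = 8.
data has length 8. Negative index -1 maps to positive index 8 + (-1) = 7. data[7] = 8.
Sum: 8 + 8 = 16.

16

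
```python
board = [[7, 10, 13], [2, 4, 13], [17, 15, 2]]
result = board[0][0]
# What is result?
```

board[0] = [7, 10, 13]. Taking column 0 of that row yields 7.

7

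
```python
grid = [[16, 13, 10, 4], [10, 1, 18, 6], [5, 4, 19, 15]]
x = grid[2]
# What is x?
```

grid has 3 rows. Row 2 is [5, 4, 19, 15].

[5, 4, 19, 15]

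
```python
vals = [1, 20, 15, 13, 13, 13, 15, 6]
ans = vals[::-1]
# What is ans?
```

vals has length 8. The slice vals[::-1] selects indices [7, 6, 5, 4, 3, 2, 1, 0] (7->6, 6->15, 5->13, 4->13, 3->13, 2->15, 1->20, 0->1), giving [6, 15, 13, 13, 13, 15, 20, 1].

[6, 15, 13, 13, 13, 15, 20, 1]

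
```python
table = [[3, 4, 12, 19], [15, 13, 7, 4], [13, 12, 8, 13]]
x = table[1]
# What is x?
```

table has 3 rows. Row 1 is [15, 13, 7, 4].

[15, 13, 7, 4]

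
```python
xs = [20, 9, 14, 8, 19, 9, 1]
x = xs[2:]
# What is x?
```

xs has length 7. The slice xs[2:] selects indices [2, 3, 4, 5, 6] (2->14, 3->8, 4->19, 5->9, 6->1), giving [14, 8, 19, 9, 1].

[14, 8, 19, 9, 1]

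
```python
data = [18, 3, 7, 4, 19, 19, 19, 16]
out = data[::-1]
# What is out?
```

data has length 8. The slice data[::-1] selects indices [7, 6, 5, 4, 3, 2, 1, 0] (7->16, 6->19, 5->19, 4->19, 3->4, 2->7, 1->3, 0->18), giving [16, 19, 19, 19, 4, 7, 3, 18].

[16, 19, 19, 19, 4, 7, 3, 18]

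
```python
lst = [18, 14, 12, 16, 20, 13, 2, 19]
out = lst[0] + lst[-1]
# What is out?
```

lst has length 8. lst[0] = 18.
lst has length 8. Negative index -1 maps to positive index 8 + (-1) = 7. lst[7] = 19.
Sum: 18 + 19 = 37.

37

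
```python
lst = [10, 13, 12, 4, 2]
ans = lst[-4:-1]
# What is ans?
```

lst has length 5. The slice lst[-4:-1] selects indices [1, 2, 3] (1->13, 2->12, 3->4), giving [13, 12, 4].

[13, 12, 4]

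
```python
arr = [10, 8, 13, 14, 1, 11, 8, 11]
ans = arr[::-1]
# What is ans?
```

arr has length 8. The slice arr[::-1] selects indices [7, 6, 5, 4, 3, 2, 1, 0] (7->11, 6->8, 5->11, 4->1, 3->14, 2->13, 1->8, 0->10), giving [11, 8, 11, 1, 14, 13, 8, 10].

[11, 8, 11, 1, 14, 13, 8, 10]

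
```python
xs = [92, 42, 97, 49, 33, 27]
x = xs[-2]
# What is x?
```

xs has length 6. Negative index -2 maps to positive index 6 + (-2) = 4. xs[4] = 33.

33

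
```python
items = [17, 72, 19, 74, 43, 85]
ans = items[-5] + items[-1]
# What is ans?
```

items has length 6. Negative index -5 maps to positive index 6 + (-5) = 1. items[1] = 72.
items has length 6. Negative index -1 maps to positive index 6 + (-1) = 5. items[5] = 85.
Sum: 72 + 85 = 157.

157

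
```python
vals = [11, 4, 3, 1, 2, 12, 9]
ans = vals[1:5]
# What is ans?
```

vals has length 7. The slice vals[1:5] selects indices [1, 2, 3, 4] (1->4, 2->3, 3->1, 4->2), giving [4, 3, 1, 2].

[4, 3, 1, 2]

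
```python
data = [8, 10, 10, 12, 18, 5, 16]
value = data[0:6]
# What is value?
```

data has length 7. The slice data[0:6] selects indices [0, 1, 2, 3, 4, 5] (0->8, 1->10, 2->10, 3->12, 4->18, 5->5), giving [8, 10, 10, 12, 18, 5].

[8, 10, 10, 12, 18, 5]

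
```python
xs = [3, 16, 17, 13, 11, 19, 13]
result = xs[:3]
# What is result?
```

xs has length 7. The slice xs[:3] selects indices [0, 1, 2] (0->3, 1->16, 2->17), giving [3, 16, 17].

[3, 16, 17]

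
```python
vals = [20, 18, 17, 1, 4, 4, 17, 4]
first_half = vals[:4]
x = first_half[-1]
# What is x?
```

vals has length 8. The slice vals[:4] selects indices [0, 1, 2, 3] (0->20, 1->18, 2->17, 3->1), giving [20, 18, 17, 1]. So first_half = [20, 18, 17, 1]. Then first_half[-1] = 1.

1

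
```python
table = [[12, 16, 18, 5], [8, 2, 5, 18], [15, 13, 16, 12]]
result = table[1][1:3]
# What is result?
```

table[1] = [8, 2, 5, 18]. table[1] has length 4. The slice table[1][1:3] selects indices [1, 2] (1->2, 2->5), giving [2, 5].

[2, 5]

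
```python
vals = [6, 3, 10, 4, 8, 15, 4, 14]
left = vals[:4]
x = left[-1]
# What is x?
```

vals has length 8. The slice vals[:4] selects indices [0, 1, 2, 3] (0->6, 1->3, 2->10, 3->4), giving [6, 3, 10, 4]. So left = [6, 3, 10, 4]. Then left[-1] = 4.

4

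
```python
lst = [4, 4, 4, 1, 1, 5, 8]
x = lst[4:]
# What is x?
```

lst has length 7. The slice lst[4:] selects indices [4, 5, 6] (4->1, 5->5, 6->8), giving [1, 5, 8].

[1, 5, 8]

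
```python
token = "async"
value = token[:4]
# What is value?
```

token has length 5. The slice token[:4] selects indices [0, 1, 2, 3] (0->'a', 1->'s', 2->'y', 3->'n'), giving 'asyn'.

'asyn'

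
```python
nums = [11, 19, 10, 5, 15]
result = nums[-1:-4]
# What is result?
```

nums has length 5. The slice nums[-1:-4] resolves to an empty index range, so the result is [].

[]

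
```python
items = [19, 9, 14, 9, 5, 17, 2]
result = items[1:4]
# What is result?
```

items has length 7. The slice items[1:4] selects indices [1, 2, 3] (1->9, 2->14, 3->9), giving [9, 14, 9].

[9, 14, 9]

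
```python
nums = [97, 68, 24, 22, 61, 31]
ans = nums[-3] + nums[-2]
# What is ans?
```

nums has length 6. Negative index -3 maps to positive index 6 + (-3) = 3. nums[3] = 22.
nums has length 6. Negative index -2 maps to positive index 6 + (-2) = 4. nums[4] = 61.
Sum: 22 + 61 = 83.

83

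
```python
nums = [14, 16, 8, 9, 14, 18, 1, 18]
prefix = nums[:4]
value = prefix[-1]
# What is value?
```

nums has length 8. The slice nums[:4] selects indices [0, 1, 2, 3] (0->14, 1->16, 2->8, 3->9), giving [14, 16, 8, 9]. So prefix = [14, 16, 8, 9]. Then prefix[-1] = 9.

9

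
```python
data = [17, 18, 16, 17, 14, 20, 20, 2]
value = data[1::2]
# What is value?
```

data has length 8. The slice data[1::2] selects indices [1, 3, 5, 7] (1->18, 3->17, 5->20, 7->2), giving [18, 17, 20, 2].

[18, 17, 20, 2]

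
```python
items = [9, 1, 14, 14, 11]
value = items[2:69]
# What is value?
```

items has length 5. The slice items[2:69] selects indices [2, 3, 4] (2->14, 3->14, 4->11), giving [14, 14, 11].

[14, 14, 11]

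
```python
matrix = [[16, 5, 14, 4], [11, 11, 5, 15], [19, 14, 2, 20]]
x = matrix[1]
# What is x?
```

matrix has 3 rows. Row 1 is [11, 11, 5, 15].

[11, 11, 5, 15]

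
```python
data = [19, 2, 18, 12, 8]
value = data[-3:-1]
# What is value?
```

data has length 5. The slice data[-3:-1] selects indices [2, 3] (2->18, 3->12), giving [18, 12].

[18, 12]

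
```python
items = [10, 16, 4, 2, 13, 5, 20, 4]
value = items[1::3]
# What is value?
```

items has length 8. The slice items[1::3] selects indices [1, 4, 7] (1->16, 4->13, 7->4), giving [16, 13, 4].

[16, 13, 4]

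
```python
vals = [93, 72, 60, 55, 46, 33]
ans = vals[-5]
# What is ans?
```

vals has length 6. Negative index -5 maps to positive index 6 + (-5) = 1. vals[1] = 72.

72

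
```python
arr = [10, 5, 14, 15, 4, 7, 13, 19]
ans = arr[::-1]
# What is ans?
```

arr has length 8. The slice arr[::-1] selects indices [7, 6, 5, 4, 3, 2, 1, 0] (7->19, 6->13, 5->7, 4->4, 3->15, 2->14, 1->5, 0->10), giving [19, 13, 7, 4, 15, 14, 5, 10].

[19, 13, 7, 4, 15, 14, 5, 10]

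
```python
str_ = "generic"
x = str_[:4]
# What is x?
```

str_ has length 7. The slice str_[:4] selects indices [0, 1, 2, 3] (0->'g', 1->'e', 2->'n', 3->'e'), giving 'gene'.

'gene'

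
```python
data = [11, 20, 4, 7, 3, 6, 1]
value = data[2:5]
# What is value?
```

data has length 7. The slice data[2:5] selects indices [2, 3, 4] (2->4, 3->7, 4->3), giving [4, 7, 3].

[4, 7, 3]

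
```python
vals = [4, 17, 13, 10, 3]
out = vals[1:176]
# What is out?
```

vals has length 5. The slice vals[1:176] selects indices [1, 2, 3, 4] (1->17, 2->13, 3->10, 4->3), giving [17, 13, 10, 3].

[17, 13, 10, 3]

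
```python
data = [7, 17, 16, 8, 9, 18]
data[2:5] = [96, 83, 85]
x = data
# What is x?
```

data starts as [7, 17, 16, 8, 9, 18] (length 6). The slice data[2:5] covers indices [2, 3, 4] with values [16, 8, 9]. Replacing that slice with [96, 83, 85] (same length) produces [7, 17, 96, 83, 85, 18].

[7, 17, 96, 83, 85, 18]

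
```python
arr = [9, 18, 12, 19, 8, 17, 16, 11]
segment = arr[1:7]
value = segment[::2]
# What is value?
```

arr has length 8. The slice arr[1:7] selects indices [1, 2, 3, 4, 5, 6] (1->18, 2->12, 3->19, 4->8, 5->17, 6->16), giving [18, 12, 19, 8, 17, 16]. So segment = [18, 12, 19, 8, 17, 16]. segment has length 6. The slice segment[::2] selects indices [0, 2, 4] (0->18, 2->19, 4->17), giving [18, 19, 17].

[18, 19, 17]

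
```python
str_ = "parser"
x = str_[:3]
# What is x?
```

str_ has length 6. The slice str_[:3] selects indices [0, 1, 2] (0->'p', 1->'a', 2->'r'), giving 'par'.

'par'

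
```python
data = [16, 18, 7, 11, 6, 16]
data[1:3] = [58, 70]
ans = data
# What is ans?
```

data starts as [16, 18, 7, 11, 6, 16] (length 6). The slice data[1:3] covers indices [1, 2] with values [18, 7]. Replacing that slice with [58, 70] (same length) produces [16, 58, 70, 11, 6, 16].

[16, 58, 70, 11, 6, 16]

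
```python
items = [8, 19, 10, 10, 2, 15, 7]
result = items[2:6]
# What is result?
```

items has length 7. The slice items[2:6] selects indices [2, 3, 4, 5] (2->10, 3->10, 4->2, 5->15), giving [10, 10, 2, 15].

[10, 10, 2, 15]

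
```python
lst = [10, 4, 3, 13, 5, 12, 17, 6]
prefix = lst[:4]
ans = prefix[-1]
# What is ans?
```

lst has length 8. The slice lst[:4] selects indices [0, 1, 2, 3] (0->10, 1->4, 2->3, 3->13), giving [10, 4, 3, 13]. So prefix = [10, 4, 3, 13]. Then prefix[-1] = 13.

13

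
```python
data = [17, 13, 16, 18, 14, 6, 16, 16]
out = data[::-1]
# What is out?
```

data has length 8. The slice data[::-1] selects indices [7, 6, 5, 4, 3, 2, 1, 0] (7->16, 6->16, 5->6, 4->14, 3->18, 2->16, 1->13, 0->17), giving [16, 16, 6, 14, 18, 16, 13, 17].

[16, 16, 6, 14, 18, 16, 13, 17]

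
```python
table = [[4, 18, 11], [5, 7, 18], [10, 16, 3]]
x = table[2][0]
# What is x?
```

table[2] = [10, 16, 3]. Taking column 0 of that row yields 10.

10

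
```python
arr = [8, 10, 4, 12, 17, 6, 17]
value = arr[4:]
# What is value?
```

arr has length 7. The slice arr[4:] selects indices [4, 5, 6] (4->17, 5->6, 6->17), giving [17, 6, 17].

[17, 6, 17]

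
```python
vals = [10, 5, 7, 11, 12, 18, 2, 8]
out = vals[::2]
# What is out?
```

vals has length 8. The slice vals[::2] selects indices [0, 2, 4, 6] (0->10, 2->7, 4->12, 6->2), giving [10, 7, 12, 2].

[10, 7, 12, 2]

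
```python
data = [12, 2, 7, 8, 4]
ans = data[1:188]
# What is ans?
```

data has length 5. The slice data[1:188] selects indices [1, 2, 3, 4] (1->2, 2->7, 3->8, 4->4), giving [2, 7, 8, 4].

[2, 7, 8, 4]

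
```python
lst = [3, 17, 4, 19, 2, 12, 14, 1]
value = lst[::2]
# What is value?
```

lst has length 8. The slice lst[::2] selects indices [0, 2, 4, 6] (0->3, 2->4, 4->2, 6->14), giving [3, 4, 2, 14].

[3, 4, 2, 14]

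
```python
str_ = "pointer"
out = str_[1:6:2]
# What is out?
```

str_ has length 7. The slice str_[1:6:2] selects indices [1, 3, 5] (1->'o', 3->'n', 5->'e'), giving 'one'.

'one'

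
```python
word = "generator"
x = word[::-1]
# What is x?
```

word has length 9. The slice word[::-1] selects indices [8, 7, 6, 5, 4, 3, 2, 1, 0] (8->'r', 7->'o', 6->'t', 5->'a', 4->'r', 3->'e', 2->'n', 1->'e', 0->'g'), giving 'rotareneg'.

'rotareneg'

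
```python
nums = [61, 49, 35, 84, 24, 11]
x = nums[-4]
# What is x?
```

nums has length 6. Negative index -4 maps to positive index 6 + (-4) = 2. nums[2] = 35.

35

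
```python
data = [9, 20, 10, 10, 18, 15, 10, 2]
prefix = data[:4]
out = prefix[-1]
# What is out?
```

data has length 8. The slice data[:4] selects indices [0, 1, 2, 3] (0->9, 1->20, 2->10, 3->10), giving [9, 20, 10, 10]. So prefix = [9, 20, 10, 10]. Then prefix[-1] = 10.

10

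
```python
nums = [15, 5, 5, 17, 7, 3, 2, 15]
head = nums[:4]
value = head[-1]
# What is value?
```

nums has length 8. The slice nums[:4] selects indices [0, 1, 2, 3] (0->15, 1->5, 2->5, 3->17), giving [15, 5, 5, 17]. So head = [15, 5, 5, 17]. Then head[-1] = 17.

17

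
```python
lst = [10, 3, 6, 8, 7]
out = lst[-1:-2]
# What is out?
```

lst has length 5. The slice lst[-1:-2] resolves to an empty index range, so the result is [].

[]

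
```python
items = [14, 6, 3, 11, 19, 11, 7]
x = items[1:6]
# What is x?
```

items has length 7. The slice items[1:6] selects indices [1, 2, 3, 4, 5] (1->6, 2->3, 3->11, 4->19, 5->11), giving [6, 3, 11, 19, 11].

[6, 3, 11, 19, 11]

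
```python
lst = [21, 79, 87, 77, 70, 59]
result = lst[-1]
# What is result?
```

lst has length 6. Negative index -1 maps to positive index 6 + (-1) = 5. lst[5] = 59.

59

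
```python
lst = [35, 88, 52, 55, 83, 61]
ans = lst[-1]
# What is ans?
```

lst has length 6. Negative index -1 maps to positive index 6 + (-1) = 5. lst[5] = 61.

61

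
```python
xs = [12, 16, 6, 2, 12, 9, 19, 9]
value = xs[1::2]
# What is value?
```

xs has length 8. The slice xs[1::2] selects indices [1, 3, 5, 7] (1->16, 3->2, 5->9, 7->9), giving [16, 2, 9, 9].

[16, 2, 9, 9]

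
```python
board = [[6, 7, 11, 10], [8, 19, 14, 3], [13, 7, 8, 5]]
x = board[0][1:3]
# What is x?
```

board[0] = [6, 7, 11, 10]. board[0] has length 4. The slice board[0][1:3] selects indices [1, 2] (1->7, 2->11), giving [7, 11].

[7, 11]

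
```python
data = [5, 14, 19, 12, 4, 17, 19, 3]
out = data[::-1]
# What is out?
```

data has length 8. The slice data[::-1] selects indices [7, 6, 5, 4, 3, 2, 1, 0] (7->3, 6->19, 5->17, 4->4, 3->12, 2->19, 1->14, 0->5), giving [3, 19, 17, 4, 12, 19, 14, 5].

[3, 19, 17, 4, 12, 19, 14, 5]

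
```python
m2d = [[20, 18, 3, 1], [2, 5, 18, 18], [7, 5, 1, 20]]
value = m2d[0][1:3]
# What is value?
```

m2d[0] = [20, 18, 3, 1]. m2d[0] has length 4. The slice m2d[0][1:3] selects indices [1, 2] (1->18, 2->3), giving [18, 3].

[18, 3]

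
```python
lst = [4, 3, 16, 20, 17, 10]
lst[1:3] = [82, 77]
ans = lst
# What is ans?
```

lst starts as [4, 3, 16, 20, 17, 10] (length 6). The slice lst[1:3] covers indices [1, 2] with values [3, 16]. Replacing that slice with [82, 77] (same length) produces [4, 82, 77, 20, 17, 10].

[4, 82, 77, 20, 17, 10]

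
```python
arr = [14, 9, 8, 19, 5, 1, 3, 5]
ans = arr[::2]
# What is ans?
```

arr has length 8. The slice arr[::2] selects indices [0, 2, 4, 6] (0->14, 2->8, 4->5, 6->3), giving [14, 8, 5, 3].

[14, 8, 5, 3]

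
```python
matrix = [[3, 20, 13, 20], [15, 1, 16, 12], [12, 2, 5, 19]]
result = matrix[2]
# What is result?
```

matrix has 3 rows. Row 2 is [12, 2, 5, 19].

[12, 2, 5, 19]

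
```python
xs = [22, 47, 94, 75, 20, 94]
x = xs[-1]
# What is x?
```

xs has length 6. Negative index -1 maps to positive index 6 + (-1) = 5. xs[5] = 94.

94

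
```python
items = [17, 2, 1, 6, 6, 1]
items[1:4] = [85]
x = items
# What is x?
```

items starts as [17, 2, 1, 6, 6, 1] (length 6). The slice items[1:4] covers indices [1, 2, 3] with values [2, 1, 6]. Replacing that slice with [85] (different length) produces [17, 85, 6, 1].

[17, 85, 6, 1]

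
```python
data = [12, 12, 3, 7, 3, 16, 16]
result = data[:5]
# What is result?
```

data has length 7. The slice data[:5] selects indices [0, 1, 2, 3, 4] (0->12, 1->12, 2->3, 3->7, 4->3), giving [12, 12, 3, 7, 3].

[12, 12, 3, 7, 3]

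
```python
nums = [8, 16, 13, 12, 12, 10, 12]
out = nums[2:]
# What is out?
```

nums has length 7. The slice nums[2:] selects indices [2, 3, 4, 5, 6] (2->13, 3->12, 4->12, 5->10, 6->12), giving [13, 12, 12, 10, 12].

[13, 12, 12, 10, 12]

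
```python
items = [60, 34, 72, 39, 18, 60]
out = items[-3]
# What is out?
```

items has length 6. Negative index -3 maps to positive index 6 + (-3) = 3. items[3] = 39.

39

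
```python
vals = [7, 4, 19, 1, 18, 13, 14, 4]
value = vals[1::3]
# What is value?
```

vals has length 8. The slice vals[1::3] selects indices [1, 4, 7] (1->4, 4->18, 7->4), giving [4, 18, 4].

[4, 18, 4]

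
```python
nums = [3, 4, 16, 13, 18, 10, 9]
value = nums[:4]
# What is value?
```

nums has length 7. The slice nums[:4] selects indices [0, 1, 2, 3] (0->3, 1->4, 2->16, 3->13), giving [3, 4, 16, 13].

[3, 4, 16, 13]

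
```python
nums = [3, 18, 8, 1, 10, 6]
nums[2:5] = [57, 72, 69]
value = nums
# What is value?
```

nums starts as [3, 18, 8, 1, 10, 6] (length 6). The slice nums[2:5] covers indices [2, 3, 4] with values [8, 1, 10]. Replacing that slice with [57, 72, 69] (same length) produces [3, 18, 57, 72, 69, 6].

[3, 18, 57, 72, 69, 6]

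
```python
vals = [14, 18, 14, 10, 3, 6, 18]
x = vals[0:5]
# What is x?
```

vals has length 7. The slice vals[0:5] selects indices [0, 1, 2, 3, 4] (0->14, 1->18, 2->14, 3->10, 4->3), giving [14, 18, 14, 10, 3].

[14, 18, 14, 10, 3]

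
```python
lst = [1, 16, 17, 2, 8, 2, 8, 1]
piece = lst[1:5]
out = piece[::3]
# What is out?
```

lst has length 8. The slice lst[1:5] selects indices [1, 2, 3, 4] (1->16, 2->17, 3->2, 4->8), giving [16, 17, 2, 8]. So piece = [16, 17, 2, 8]. piece has length 4. The slice piece[::3] selects indices [0, 3] (0->16, 3->8), giving [16, 8].

[16, 8]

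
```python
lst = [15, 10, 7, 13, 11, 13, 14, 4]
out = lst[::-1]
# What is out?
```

lst has length 8. The slice lst[::-1] selects indices [7, 6, 5, 4, 3, 2, 1, 0] (7->4, 6->14, 5->13, 4->11, 3->13, 2->7, 1->10, 0->15), giving [4, 14, 13, 11, 13, 7, 10, 15].

[4, 14, 13, 11, 13, 7, 10, 15]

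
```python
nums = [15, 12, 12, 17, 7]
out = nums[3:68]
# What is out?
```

nums has length 5. The slice nums[3:68] selects indices [3, 4] (3->17, 4->7), giving [17, 7].

[17, 7]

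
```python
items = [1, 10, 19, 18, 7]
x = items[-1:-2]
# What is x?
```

items has length 5. The slice items[-1:-2] resolves to an empty index range, so the result is [].

[]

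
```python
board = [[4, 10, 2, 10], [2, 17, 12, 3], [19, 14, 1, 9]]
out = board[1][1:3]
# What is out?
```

board[1] = [2, 17, 12, 3]. board[1] has length 4. The slice board[1][1:3] selects indices [1, 2] (1->17, 2->12), giving [17, 12].

[17, 12]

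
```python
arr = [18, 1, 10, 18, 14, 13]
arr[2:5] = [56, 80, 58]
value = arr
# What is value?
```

arr starts as [18, 1, 10, 18, 14, 13] (length 6). The slice arr[2:5] covers indices [2, 3, 4] with values [10, 18, 14]. Replacing that slice with [56, 80, 58] (same length) produces [18, 1, 56, 80, 58, 13].

[18, 1, 56, 80, 58, 13]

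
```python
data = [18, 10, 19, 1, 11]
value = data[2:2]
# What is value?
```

data has length 5. The slice data[2:2] resolves to an empty index range, so the result is [].

[]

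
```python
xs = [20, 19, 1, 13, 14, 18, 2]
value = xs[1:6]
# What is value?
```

xs has length 7. The slice xs[1:6] selects indices [1, 2, 3, 4, 5] (1->19, 2->1, 3->13, 4->14, 5->18), giving [19, 1, 13, 14, 18].

[19, 1, 13, 14, 18]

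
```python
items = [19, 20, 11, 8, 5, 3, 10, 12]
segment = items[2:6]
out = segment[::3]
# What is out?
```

items has length 8. The slice items[2:6] selects indices [2, 3, 4, 5] (2->11, 3->8, 4->5, 5->3), giving [11, 8, 5, 3]. So segment = [11, 8, 5, 3]. segment has length 4. The slice segment[::3] selects indices [0, 3] (0->11, 3->3), giving [11, 3].

[11, 3]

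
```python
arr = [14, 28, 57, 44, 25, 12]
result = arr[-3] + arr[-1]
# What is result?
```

arr has length 6. Negative index -3 maps to positive index 6 + (-3) = 3. arr[3] = 44.
arr has length 6. Negative index -1 maps to positive index 6 + (-1) = 5. arr[5] = 12.
Sum: 44 + 12 = 56.

56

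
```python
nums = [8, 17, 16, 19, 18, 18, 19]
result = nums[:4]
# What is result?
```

nums has length 7. The slice nums[:4] selects indices [0, 1, 2, 3] (0->8, 1->17, 2->16, 3->19), giving [8, 17, 16, 19].

[8, 17, 16, 19]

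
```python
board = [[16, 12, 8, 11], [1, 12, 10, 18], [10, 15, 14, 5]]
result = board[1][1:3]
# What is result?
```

board[1] = [1, 12, 10, 18]. board[1] has length 4. The slice board[1][1:3] selects indices [1, 2] (1->12, 2->10), giving [12, 10].

[12, 10]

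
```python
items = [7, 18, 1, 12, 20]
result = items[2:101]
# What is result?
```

items has length 5. The slice items[2:101] selects indices [2, 3, 4] (2->1, 3->12, 4->20), giving [1, 12, 20].

[1, 12, 20]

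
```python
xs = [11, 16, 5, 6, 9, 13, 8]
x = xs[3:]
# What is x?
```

xs has length 7. The slice xs[3:] selects indices [3, 4, 5, 6] (3->6, 4->9, 5->13, 6->8), giving [6, 9, 13, 8].

[6, 9, 13, 8]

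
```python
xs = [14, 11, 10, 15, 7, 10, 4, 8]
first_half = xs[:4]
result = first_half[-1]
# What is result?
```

xs has length 8. The slice xs[:4] selects indices [0, 1, 2, 3] (0->14, 1->11, 2->10, 3->15), giving [14, 11, 10, 15]. So first_half = [14, 11, 10, 15]. Then first_half[-1] = 15.

15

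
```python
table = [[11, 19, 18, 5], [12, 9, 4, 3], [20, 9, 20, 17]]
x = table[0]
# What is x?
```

table has 3 rows. Row 0 is [11, 19, 18, 5].

[11, 19, 18, 5]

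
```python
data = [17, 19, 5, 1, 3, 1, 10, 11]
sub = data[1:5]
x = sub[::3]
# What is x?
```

data has length 8. The slice data[1:5] selects indices [1, 2, 3, 4] (1->19, 2->5, 3->1, 4->3), giving [19, 5, 1, 3]. So sub = [19, 5, 1, 3]. sub has length 4. The slice sub[::3] selects indices [0, 3] (0->19, 3->3), giving [19, 3].

[19, 3]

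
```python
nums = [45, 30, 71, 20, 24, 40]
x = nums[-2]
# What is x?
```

nums has length 6. Negative index -2 maps to positive index 6 + (-2) = 4. nums[4] = 24.

24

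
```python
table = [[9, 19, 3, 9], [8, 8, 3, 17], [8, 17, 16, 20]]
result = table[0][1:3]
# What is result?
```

table[0] = [9, 19, 3, 9]. table[0] has length 4. The slice table[0][1:3] selects indices [1, 2] (1->19, 2->3), giving [19, 3].

[19, 3]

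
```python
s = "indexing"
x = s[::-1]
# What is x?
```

s has length 8. The slice s[::-1] selects indices [7, 6, 5, 4, 3, 2, 1, 0] (7->'g', 6->'n', 5->'i', 4->'x', 3->'e', 2->'d', 1->'n', 0->'i'), giving 'gnixedni'.

'gnixedni'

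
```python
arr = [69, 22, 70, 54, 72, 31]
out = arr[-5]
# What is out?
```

arr has length 6. Negative index -5 maps to positive index 6 + (-5) = 1. arr[1] = 22.

22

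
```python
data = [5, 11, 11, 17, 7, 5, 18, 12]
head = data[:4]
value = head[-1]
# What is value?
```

data has length 8. The slice data[:4] selects indices [0, 1, 2, 3] (0->5, 1->11, 2->11, 3->17), giving [5, 11, 11, 17]. So head = [5, 11, 11, 17]. Then head[-1] = 17.

17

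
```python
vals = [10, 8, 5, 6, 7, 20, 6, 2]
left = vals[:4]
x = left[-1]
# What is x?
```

vals has length 8. The slice vals[:4] selects indices [0, 1, 2, 3] (0->10, 1->8, 2->5, 3->6), giving [10, 8, 5, 6]. So left = [10, 8, 5, 6]. Then left[-1] = 6.

6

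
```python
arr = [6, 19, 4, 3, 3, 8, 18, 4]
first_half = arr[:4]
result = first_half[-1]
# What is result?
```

arr has length 8. The slice arr[:4] selects indices [0, 1, 2, 3] (0->6, 1->19, 2->4, 3->3), giving [6, 19, 4, 3]. So first_half = [6, 19, 4, 3]. Then first_half[-1] = 3.

3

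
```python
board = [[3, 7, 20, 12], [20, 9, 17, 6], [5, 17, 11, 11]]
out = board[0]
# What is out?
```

board has 3 rows. Row 0 is [3, 7, 20, 12].

[3, 7, 20, 12]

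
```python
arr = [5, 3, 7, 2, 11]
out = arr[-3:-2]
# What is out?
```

arr has length 5. The slice arr[-3:-2] selects indices [2] (2->7), giving [7].

[7]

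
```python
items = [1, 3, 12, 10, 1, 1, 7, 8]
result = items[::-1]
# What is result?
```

items has length 8. The slice items[::-1] selects indices [7, 6, 5, 4, 3, 2, 1, 0] (7->8, 6->7, 5->1, 4->1, 3->10, 2->12, 1->3, 0->1), giving [8, 7, 1, 1, 10, 12, 3, 1].

[8, 7, 1, 1, 10, 12, 3, 1]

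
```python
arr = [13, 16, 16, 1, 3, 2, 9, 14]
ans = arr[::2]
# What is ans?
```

arr has length 8. The slice arr[::2] selects indices [0, 2, 4, 6] (0->13, 2->16, 4->3, 6->9), giving [13, 16, 3, 9].

[13, 16, 3, 9]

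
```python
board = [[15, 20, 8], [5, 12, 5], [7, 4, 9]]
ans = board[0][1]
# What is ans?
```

board[0] = [15, 20, 8]. Taking column 1 of that row yields 20.

20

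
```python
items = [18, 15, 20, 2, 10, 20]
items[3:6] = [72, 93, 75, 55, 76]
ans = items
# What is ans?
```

items starts as [18, 15, 20, 2, 10, 20] (length 6). The slice items[3:6] covers indices [3, 4, 5] with values [2, 10, 20]. Replacing that slice with [72, 93, 75, 55, 76] (different length) produces [18, 15, 20, 72, 93, 75, 55, 76].

[18, 15, 20, 72, 93, 75, 55, 76]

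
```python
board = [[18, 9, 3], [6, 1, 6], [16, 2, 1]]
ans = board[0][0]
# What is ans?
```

board[0] = [18, 9, 3]. Taking column 0 of that row yields 18.

18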